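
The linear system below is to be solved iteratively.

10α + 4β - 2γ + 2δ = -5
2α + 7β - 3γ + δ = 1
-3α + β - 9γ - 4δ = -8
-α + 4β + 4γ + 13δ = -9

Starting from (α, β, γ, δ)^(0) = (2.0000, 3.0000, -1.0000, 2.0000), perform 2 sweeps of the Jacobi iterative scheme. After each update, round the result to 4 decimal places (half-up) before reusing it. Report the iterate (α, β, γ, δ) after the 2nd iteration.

Iteration 1:
  α = (-5 - (4)·3.0000 - (-2)·-1.0000 - (2)·2.0000) / (10) = -2.3000
  β = (1 - (2)·2.0000 - (-3)·-1.0000 - (1)·2.0000) / (7) = -1.1429
  γ = (-8 - (-3)·2.0000 - (1)·3.0000 - (-4)·2.0000) / (-9) = -0.3333
  δ = (-9 - (-1)·2.0000 - (4)·3.0000 - (4)·-1.0000) / (13) = -1.1538
Iteration 2:
  α = (-5 - (4)·-1.1429 - (-2)·-0.3333 - (2)·-1.1538) / (10) = 0.1213
  β = (1 - (2)·-2.3000 - (-3)·-0.3333 - (1)·-1.1538) / (7) = 0.8220
  γ = (-8 - (-3)·-2.3000 - (1)·-1.1429 - (-4)·-1.1538) / (-9) = 2.0414
  δ = (-9 - (-1)·-2.3000 - (4)·-1.1429 - (4)·-0.3333) / (13) = -0.4150

(0.1213, 0.8220, 2.0414, -0.4150)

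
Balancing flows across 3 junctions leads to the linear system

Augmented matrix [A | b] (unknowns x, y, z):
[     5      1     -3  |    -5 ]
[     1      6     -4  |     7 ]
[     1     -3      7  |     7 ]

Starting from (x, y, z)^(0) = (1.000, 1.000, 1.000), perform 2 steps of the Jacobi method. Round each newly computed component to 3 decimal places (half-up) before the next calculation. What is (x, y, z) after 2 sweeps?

(-0.562, 2.124, 1.800)

Iteration 1:
  x = (-5 - (1)·1.000 - (-3)·1.000) / (5) = -0.600
  y = (7 - (1)·1.000 - (-4)·1.000) / (6) = 1.667
  z = (7 - (1)·1.000 - (-3)·1.000) / (7) = 1.286
Iteration 2:
  x = (-5 - (1)·1.667 - (-3)·1.286) / (5) = -0.562
  y = (7 - (1)·-0.600 - (-4)·1.286) / (6) = 2.124
  z = (7 - (1)·-0.600 - (-3)·1.667) / (7) = 1.800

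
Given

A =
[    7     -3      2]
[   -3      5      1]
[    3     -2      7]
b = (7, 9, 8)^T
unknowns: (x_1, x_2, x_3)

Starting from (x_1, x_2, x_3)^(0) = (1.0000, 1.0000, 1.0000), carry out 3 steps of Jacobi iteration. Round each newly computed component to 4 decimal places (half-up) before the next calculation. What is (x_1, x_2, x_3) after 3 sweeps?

(1.6134, 2.5379, 1.0857)

Iteration 1:
  x_1 = (7 - (-3)·1.0000 - (2)·1.0000) / (7) = 1.1429
  x_2 = (9 - (-3)·1.0000 - (1)·1.0000) / (5) = 2.2000
  x_3 = (8 - (3)·1.0000 - (-2)·1.0000) / (7) = 1.0000
Iteration 2:
  x_1 = (7 - (-3)·2.2000 - (2)·1.0000) / (7) = 1.6571
  x_2 = (9 - (-3)·1.1429 - (1)·1.0000) / (5) = 2.2857
  x_3 = (8 - (3)·1.1429 - (-2)·2.2000) / (7) = 1.2816
Iteration 3:
  x_1 = (7 - (-3)·2.2857 - (2)·1.2816) / (7) = 1.6134
  x_2 = (9 - (-3)·1.6571 - (1)·1.2816) / (5) = 2.5379
  x_3 = (8 - (3)·1.6571 - (-2)·2.2857) / (7) = 1.0857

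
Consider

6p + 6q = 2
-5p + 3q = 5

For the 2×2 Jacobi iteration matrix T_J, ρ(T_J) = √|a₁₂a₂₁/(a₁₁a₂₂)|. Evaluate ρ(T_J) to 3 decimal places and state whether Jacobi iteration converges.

a₁₂a₂₁/(a₁₁a₂₂) = (6)·(-5) / ((6)·(3)) = -1.666667
ρ = √|-1.666667| = √1.666667 = 1.291
ρ > 1, so Jacobi diverges

1.291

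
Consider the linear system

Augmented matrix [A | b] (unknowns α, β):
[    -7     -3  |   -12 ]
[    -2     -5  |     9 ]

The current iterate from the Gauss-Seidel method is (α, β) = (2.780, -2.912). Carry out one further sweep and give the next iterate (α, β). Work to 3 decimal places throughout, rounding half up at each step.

(2.962, -2.985)

One sweep:
  α = (-12 - (-3)·-2.912) / (-7) = 2.962
  β = (9 - (-2)·2.962) / (-5) = -2.985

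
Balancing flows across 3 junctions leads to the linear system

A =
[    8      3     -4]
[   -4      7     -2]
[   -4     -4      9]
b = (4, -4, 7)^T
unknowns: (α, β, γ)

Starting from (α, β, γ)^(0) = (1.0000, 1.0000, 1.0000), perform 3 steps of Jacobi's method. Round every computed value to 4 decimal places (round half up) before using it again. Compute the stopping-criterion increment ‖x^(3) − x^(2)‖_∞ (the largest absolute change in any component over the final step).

Iteration 1:
  α = (4 - (3)·1.0000 - (-4)·1.0000) / (8) = 0.6250
  β = (-4 - (-4)·1.0000 - (-2)·1.0000) / (7) = 0.2857
  γ = (7 - (-4)·1.0000 - (-4)·1.0000) / (9) = 1.6667
Iteration 2:
  α = (4 - (3)·0.2857 - (-4)·1.6667) / (8) = 1.2262
  β = (-4 - (-4)·0.6250 - (-2)·1.6667) / (7) = 0.2619
  γ = (7 - (-4)·0.6250 - (-4)·0.2857) / (9) = 1.1825
Iteration 3:
  α = (4 - (3)·0.2619 - (-4)·1.1825) / (8) = 0.9930
  β = (-4 - (-4)·1.2262 - (-2)·1.1825) / (7) = 0.4671
  γ = (7 - (-4)·1.2262 - (-4)·0.2619) / (9) = 1.4392
Change: (-0.2332, 0.2052, 0.2567) → max |·| = 0.2567

0.2567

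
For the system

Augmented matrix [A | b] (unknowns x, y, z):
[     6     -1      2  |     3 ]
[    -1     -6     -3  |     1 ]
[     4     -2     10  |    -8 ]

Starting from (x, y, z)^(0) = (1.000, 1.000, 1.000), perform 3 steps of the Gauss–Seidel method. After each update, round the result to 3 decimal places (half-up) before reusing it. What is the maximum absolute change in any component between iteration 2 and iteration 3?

Iteration 1:
  x = (3 - (-1)·1.000 - (2)·1.000) / (6) = 0.333
  y = (1 - (-1)·0.333 - (-3)·1.000) / (-6) = -0.722
  z = (-8 - (4)·0.333 - (-2)·-0.722) / (10) = -1.078
Iteration 2:
  x = (3 - (-1)·-0.722 - (2)·-1.078) / (6) = 0.739
  y = (1 - (-1)·0.739 - (-3)·-1.078) / (-6) = 0.249
  z = (-8 - (4)·0.739 - (-2)·0.249) / (10) = -1.046
Iteration 3:
  x = (3 - (-1)·0.249 - (2)·-1.046) / (6) = 0.890
  y = (1 - (-1)·0.890 - (-3)·-1.046) / (-6) = 0.208
  z = (-8 - (4)·0.890 - (-2)·0.208) / (10) = -1.114
Change: (0.151, -0.041, -0.068) → max |·| = 0.151

0.151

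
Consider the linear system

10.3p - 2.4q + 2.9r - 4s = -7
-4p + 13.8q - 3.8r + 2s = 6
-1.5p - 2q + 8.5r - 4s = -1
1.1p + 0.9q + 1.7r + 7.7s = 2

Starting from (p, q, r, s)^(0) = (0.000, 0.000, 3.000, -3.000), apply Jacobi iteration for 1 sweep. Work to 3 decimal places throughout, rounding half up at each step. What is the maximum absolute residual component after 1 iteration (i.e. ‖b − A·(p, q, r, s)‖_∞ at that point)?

33.165

Iteration 1:
  p = (-7 - (-2.4)·0.000 - (2.9)·3.000 - (-4)·-3.000) / (10.3) = -2.689
  q = (6 - (-4)·0.000 - (-3.8)·3.000 - (2)·-3.000) / (13.8) = 1.696
  r = (-1 - (-1.5)·0.000 - (-2)·0.000 - (-4)·-3.000) / (8.5) = -1.529
  s = (2 - (1.1)·0.000 - (0.9)·0.000 - (1.7)·3.000) / (7.7) = -0.403
Residual b − A·x = (27.589, -33.165, 9.743, 9.134); ∞-norm = 33.165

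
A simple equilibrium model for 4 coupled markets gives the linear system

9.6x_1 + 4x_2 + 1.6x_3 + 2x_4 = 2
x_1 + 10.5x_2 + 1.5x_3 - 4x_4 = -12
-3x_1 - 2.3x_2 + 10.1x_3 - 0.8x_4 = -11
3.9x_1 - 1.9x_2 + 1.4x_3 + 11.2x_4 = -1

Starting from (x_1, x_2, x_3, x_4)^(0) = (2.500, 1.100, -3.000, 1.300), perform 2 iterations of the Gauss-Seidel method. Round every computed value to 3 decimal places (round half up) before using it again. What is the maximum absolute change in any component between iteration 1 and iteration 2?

Iteration 1:
  x_1 = (2 - (4)·1.100 - (1.6)·-3.000 - (2)·1.300) / (9.6) = -0.021
  x_2 = (-12 - (1)·-0.021 - (1.5)·-3.000 - (-4)·1.300) / (10.5) = -0.217
  x_3 = (-11 - (-3)·-0.021 - (-2.3)·-0.217 - (-0.8)·1.300) / (10.1) = -1.042
  x_4 = (-1 - (3.9)·-0.021 - (-1.9)·-0.217 - (1.4)·-1.042) / (11.2) = 0.011
Iteration 2:
  x_1 = (2 - (4)·-0.217 - (1.6)·-1.042 - (2)·0.011) / (9.6) = 0.470
  x_2 = (-12 - (1)·0.470 - (1.5)·-1.042 - (-4)·0.011) / (10.5) = -1.035
  x_3 = (-11 - (-3)·0.470 - (-2.3)·-1.035 - (-0.8)·0.011) / (10.1) = -1.184
  x_4 = (-1 - (3.9)·0.470 - (-1.9)·-1.035 - (1.4)·-1.184) / (11.2) = -0.281
Change: (0.491, -0.818, -0.142, -0.292) → max |·| = 0.818

0.818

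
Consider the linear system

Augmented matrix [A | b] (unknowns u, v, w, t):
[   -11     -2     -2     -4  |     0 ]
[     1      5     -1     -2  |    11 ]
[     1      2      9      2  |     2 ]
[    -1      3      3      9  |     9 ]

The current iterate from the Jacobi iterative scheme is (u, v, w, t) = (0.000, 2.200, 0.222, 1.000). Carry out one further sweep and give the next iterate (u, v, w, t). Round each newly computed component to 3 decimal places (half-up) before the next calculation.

(-0.804, 2.644, -0.489, 0.193)

One sweep:
  u = (0 - (-2)·2.200 - (-2)·0.222 - (-4)·1.000) / (-11) = -0.804
  v = (11 - (1)·0.000 - (-1)·0.222 - (-2)·1.000) / (5) = 2.644
  w = (2 - (1)·0.000 - (2)·2.200 - (2)·1.000) / (9) = -0.489
  t = (9 - (-1)·0.000 - (3)·2.200 - (3)·0.222) / (9) = 0.193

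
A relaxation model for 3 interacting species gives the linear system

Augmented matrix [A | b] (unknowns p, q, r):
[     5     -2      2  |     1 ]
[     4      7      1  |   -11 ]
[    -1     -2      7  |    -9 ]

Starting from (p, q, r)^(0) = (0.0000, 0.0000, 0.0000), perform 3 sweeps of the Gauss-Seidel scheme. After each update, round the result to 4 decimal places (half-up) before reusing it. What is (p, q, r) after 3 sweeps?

Iteration 1:
  p = (1 - (-2)·0.0000 - (2)·0.0000) / (5) = 0.2000
  q = (-11 - (4)·0.2000 - (1)·0.0000) / (7) = -1.6857
  r = (-9 - (-1)·0.2000 - (-2)·-1.6857) / (7) = -1.7388
Iteration 2:
  p = (1 - (-2)·-1.6857 - (2)·-1.7388) / (5) = 0.2212
  q = (-11 - (4)·0.2212 - (1)·-1.7388) / (7) = -1.4494
  r = (-9 - (-1)·0.2212 - (-2)·-1.4494) / (7) = -1.6682
Iteration 3:
  p = (1 - (-2)·-1.4494 - (2)·-1.6682) / (5) = 0.2875
  q = (-11 - (4)·0.2875 - (1)·-1.6682) / (7) = -1.4974
  r = (-9 - (-1)·0.2875 - (-2)·-1.4974) / (7) = -1.6725

(0.2875, -1.4974, -1.6725)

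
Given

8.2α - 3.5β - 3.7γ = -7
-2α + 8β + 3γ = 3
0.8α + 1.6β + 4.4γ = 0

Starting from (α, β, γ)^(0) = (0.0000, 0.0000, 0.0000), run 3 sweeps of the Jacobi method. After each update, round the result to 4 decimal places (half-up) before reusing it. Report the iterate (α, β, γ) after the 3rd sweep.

(-0.7762, 0.1945, 0.0673)

Iteration 1:
  α = (-7 - (-3.5)·0.0000 - (-3.7)·0.0000) / (8.2) = -0.8537
  β = (3 - (-2)·0.0000 - (3)·0.0000) / (8) = 0.3750
  γ = (0 - (0.8)·0.0000 - (1.6)·0.0000) / (4.4) = 0.0000
Iteration 2:
  α = (-7 - (-3.5)·0.3750 - (-3.7)·0.0000) / (8.2) = -0.6936
  β = (3 - (-2)·-0.8537 - (3)·0.0000) / (8) = 0.1616
  γ = (0 - (0.8)·-0.8537 - (1.6)·0.3750) / (4.4) = 0.0189
Iteration 3:
  α = (-7 - (-3.5)·0.1616 - (-3.7)·0.0189) / (8.2) = -0.7762
  β = (3 - (-2)·-0.6936 - (3)·0.0189) / (8) = 0.1945
  γ = (0 - (0.8)·-0.6936 - (1.6)·0.1616) / (4.4) = 0.0673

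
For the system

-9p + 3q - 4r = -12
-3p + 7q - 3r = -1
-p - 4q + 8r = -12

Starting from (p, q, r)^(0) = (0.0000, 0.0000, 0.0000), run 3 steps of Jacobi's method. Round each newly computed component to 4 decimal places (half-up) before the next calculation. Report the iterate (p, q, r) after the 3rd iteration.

Iteration 1:
  p = (-12 - (3)·0.0000 - (-4)·0.0000) / (-9) = 1.3333
  q = (-1 - (-3)·0.0000 - (-3)·0.0000) / (7) = -0.1429
  r = (-12 - (-1)·0.0000 - (-4)·0.0000) / (8) = -1.5000
Iteration 2:
  p = (-12 - (3)·-0.1429 - (-4)·-1.5000) / (-9) = 1.9524
  q = (-1 - (-3)·1.3333 - (-3)·-1.5000) / (7) = -0.2143
  r = (-12 - (-1)·1.3333 - (-4)·-0.1429) / (8) = -1.4048
Iteration 3:
  p = (-12 - (3)·-0.2143 - (-4)·-1.4048) / (-9) = 1.8863
  q = (-1 - (-3)·1.9524 - (-3)·-1.4048) / (7) = 0.0918
  r = (-12 - (-1)·1.9524 - (-4)·-0.2143) / (8) = -1.3631

(1.8863, 0.0918, -1.3631)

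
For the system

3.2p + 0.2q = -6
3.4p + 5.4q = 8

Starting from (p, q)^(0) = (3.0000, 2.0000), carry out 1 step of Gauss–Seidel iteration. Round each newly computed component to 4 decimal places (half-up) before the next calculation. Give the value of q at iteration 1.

Iteration 1:
  p = (-6 - (0.2)·2.0000) / (3.2) = -2.0000
  q = (8 - (3.4)·-2.0000) / (5.4) = 2.7407

2.7407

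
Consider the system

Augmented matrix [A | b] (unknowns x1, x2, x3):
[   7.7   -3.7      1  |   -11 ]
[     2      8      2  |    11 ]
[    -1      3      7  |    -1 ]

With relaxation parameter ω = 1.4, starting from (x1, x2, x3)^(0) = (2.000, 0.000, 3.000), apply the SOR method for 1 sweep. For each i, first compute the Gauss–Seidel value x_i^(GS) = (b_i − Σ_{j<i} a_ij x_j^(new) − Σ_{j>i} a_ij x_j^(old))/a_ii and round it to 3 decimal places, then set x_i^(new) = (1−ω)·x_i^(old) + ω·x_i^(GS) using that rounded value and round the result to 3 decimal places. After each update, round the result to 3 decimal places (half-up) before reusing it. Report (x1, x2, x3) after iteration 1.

(-3.345, 2.045, -3.296)

Iteration 1:
  x1: GS value = (-11 - (-3.7)·0.000 - (1)·3.000) / (7.7) = -1.818;  x1 ← (1−ω)·2.000 + ω·-1.818 = -3.345
  x2: GS value = (11 - (2)·-3.345 - (2)·3.000) / (8) = 1.461;  x2 ← (1−ω)·0.000 + ω·1.461 = 2.045
  x3: GS value = (-1 - (-1)·-3.345 - (3)·2.045) / (7) = -1.497;  x3 ← (1−ω)·3.000 + ω·-1.497 = -3.296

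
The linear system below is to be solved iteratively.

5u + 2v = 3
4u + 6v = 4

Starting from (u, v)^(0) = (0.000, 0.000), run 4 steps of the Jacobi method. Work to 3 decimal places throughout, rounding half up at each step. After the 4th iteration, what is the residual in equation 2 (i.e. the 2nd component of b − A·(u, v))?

0.284

Iteration 1:
  u = (3 - (2)·0.000) / (5) = 0.600
  v = (4 - (4)·0.000) / (6) = 0.667
Iteration 2:
  u = (3 - (2)·0.667) / (5) = 0.333
  v = (4 - (4)·0.600) / (6) = 0.267
Iteration 3:
  u = (3 - (2)·0.267) / (5) = 0.493
  v = (4 - (4)·0.333) / (6) = 0.445
Iteration 4:
  u = (3 - (2)·0.445) / (5) = 0.422
  v = (4 - (4)·0.493) / (6) = 0.338
Residual b − A·x = (0.214, 0.284)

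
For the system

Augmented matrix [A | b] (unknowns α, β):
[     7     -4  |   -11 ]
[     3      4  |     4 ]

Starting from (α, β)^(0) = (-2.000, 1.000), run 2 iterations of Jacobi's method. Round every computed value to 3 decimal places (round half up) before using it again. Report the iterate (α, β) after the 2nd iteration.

Iteration 1:
  α = (-11 - (-4)·1.000) / (7) = -1.000
  β = (4 - (3)·-2.000) / (4) = 2.500
Iteration 2:
  α = (-11 - (-4)·2.500) / (7) = -0.143
  β = (4 - (3)·-1.000) / (4) = 1.750

(-0.143, 1.750)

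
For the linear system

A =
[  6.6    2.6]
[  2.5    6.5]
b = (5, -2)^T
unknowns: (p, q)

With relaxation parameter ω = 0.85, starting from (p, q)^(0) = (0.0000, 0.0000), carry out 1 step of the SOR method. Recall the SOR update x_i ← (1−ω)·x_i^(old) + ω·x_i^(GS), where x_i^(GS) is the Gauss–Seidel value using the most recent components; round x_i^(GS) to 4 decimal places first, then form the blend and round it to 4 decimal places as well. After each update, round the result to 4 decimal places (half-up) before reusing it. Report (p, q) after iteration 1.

Iteration 1:
  p: GS value = (5 - (2.6)·0.0000) / (6.6) = 0.7576;  p ← (1−ω)·0.0000 + ω·0.7576 = 0.6440
  q: GS value = (-2 - (2.5)·0.6440) / (6.5) = -0.5554;  q ← (1−ω)·0.0000 + ω·-0.5554 = -0.4721

(0.6440, -0.4721)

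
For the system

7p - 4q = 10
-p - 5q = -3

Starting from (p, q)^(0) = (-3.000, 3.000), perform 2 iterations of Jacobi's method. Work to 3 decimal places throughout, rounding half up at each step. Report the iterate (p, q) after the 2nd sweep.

Iteration 1:
  p = (10 - (-4)·3.000) / (7) = 3.143
  q = (-3 - (-1)·-3.000) / (-5) = 1.200
Iteration 2:
  p = (10 - (-4)·1.200) / (7) = 2.114
  q = (-3 - (-1)·3.143) / (-5) = -0.029

(2.114, -0.029)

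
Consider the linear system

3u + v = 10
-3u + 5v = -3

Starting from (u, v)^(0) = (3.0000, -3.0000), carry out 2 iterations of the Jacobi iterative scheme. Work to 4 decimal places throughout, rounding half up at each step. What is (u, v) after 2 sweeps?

(2.9333, 2.0000)

Iteration 1:
  u = (10 - (1)·-3.0000) / (3) = 4.3333
  v = (-3 - (-3)·3.0000) / (5) = 1.2000
Iteration 2:
  u = (10 - (1)·1.2000) / (3) = 2.9333
  v = (-3 - (-3)·4.3333) / (5) = 2.0000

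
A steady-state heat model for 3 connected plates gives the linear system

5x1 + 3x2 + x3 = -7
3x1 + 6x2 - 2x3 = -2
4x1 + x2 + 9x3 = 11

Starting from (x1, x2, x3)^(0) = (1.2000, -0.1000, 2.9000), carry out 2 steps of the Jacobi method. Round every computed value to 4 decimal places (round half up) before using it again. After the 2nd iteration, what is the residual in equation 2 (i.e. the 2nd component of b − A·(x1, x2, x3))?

Iteration 1:
  x1 = (-7 - (3)·-0.1000 - (1)·2.9000) / (5) = -1.9200
  x2 = (-2 - (3)·1.2000 - (-2)·2.9000) / (6) = 0.0333
  x3 = (11 - (4)·1.2000 - (1)·-0.1000) / (9) = 0.7000
Iteration 2:
  x1 = (-7 - (3)·0.0333 - (1)·0.7000) / (5) = -1.5600
  x2 = (-2 - (3)·-1.9200 - (-2)·0.7000) / (6) = 0.8600
  x3 = (11 - (4)·-1.9200 - (1)·0.0333) / (9) = 2.0719
Residual b − A·x = (-3.8519, 1.6638, -2.2671)

1.6638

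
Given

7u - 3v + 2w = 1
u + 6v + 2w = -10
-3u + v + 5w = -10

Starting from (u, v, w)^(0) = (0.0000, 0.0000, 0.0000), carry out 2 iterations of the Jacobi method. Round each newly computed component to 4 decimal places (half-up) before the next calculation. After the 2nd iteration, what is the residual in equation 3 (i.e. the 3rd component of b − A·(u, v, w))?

Iteration 1:
  u = (1 - (-3)·0.0000 - (2)·0.0000) / (7) = 0.1429
  v = (-10 - (1)·0.0000 - (2)·0.0000) / (6) = -1.6667
  w = (-10 - (-3)·0.0000 - (1)·0.0000) / (5) = -2.0000
Iteration 2:
  u = (1 - (-3)·-1.6667 - (2)·-2.0000) / (7) = 0.0000
  v = (-10 - (1)·0.1429 - (2)·-2.0000) / (6) = -1.0238
  w = (-10 - (-3)·0.1429 - (1)·-1.6667) / (5) = -1.5809
Residual b − A·x = (1.0904, -0.6954, -1.0717)

-1.0717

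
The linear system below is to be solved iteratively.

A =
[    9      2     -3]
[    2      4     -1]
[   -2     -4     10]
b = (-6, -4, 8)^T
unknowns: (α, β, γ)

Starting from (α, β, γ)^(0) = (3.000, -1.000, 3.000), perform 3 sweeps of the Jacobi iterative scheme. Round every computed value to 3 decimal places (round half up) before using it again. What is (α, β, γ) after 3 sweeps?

Iteration 1:
  α = (-6 - (2)·-1.000 - (-3)·3.000) / (9) = 0.556
  β = (-4 - (2)·3.000 - (-1)·3.000) / (4) = -1.750
  γ = (8 - (-2)·3.000 - (-4)·-1.000) / (10) = 1.000
Iteration 2:
  α = (-6 - (2)·-1.750 - (-3)·1.000) / (9) = 0.056
  β = (-4 - (2)·0.556 - (-1)·1.000) / (4) = -1.028
  γ = (8 - (-2)·0.556 - (-4)·-1.750) / (10) = 0.211
Iteration 3:
  α = (-6 - (2)·-1.028 - (-3)·0.211) / (9) = -0.368
  β = (-4 - (2)·0.056 - (-1)·0.211) / (4) = -0.975
  γ = (8 - (-2)·0.056 - (-4)·-1.028) / (10) = 0.400

(-0.368, -0.975, 0.400)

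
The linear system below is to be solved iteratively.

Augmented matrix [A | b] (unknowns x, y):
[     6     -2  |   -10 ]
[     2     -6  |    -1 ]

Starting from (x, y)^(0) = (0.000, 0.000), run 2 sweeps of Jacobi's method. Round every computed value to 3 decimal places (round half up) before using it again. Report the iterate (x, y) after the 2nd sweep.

(-1.611, -0.389)

Iteration 1:
  x = (-10 - (-2)·0.000) / (6) = -1.667
  y = (-1 - (2)·0.000) / (-6) = 0.167
Iteration 2:
  x = (-10 - (-2)·0.167) / (6) = -1.611
  y = (-1 - (2)·-1.667) / (-6) = -0.389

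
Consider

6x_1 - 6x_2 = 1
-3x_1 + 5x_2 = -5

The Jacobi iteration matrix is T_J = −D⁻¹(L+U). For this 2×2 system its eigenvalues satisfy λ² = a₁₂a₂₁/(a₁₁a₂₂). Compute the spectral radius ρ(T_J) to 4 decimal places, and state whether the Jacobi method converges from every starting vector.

a₁₂a₂₁/(a₁₁a₂₂) = (-6)·(-3) / ((6)·(5)) = 0.600000
ρ = √|0.600000| = √0.600000 = 0.7746
ρ < 1, so Jacobi converges

0.7746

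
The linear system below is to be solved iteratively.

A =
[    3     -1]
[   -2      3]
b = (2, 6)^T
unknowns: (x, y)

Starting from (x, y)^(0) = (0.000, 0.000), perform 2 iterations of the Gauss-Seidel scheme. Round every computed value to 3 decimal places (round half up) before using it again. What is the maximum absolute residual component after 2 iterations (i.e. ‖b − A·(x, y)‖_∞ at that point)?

0.542

Iteration 1:
  x = (2 - (-1)·0.000) / (3) = 0.667
  y = (6 - (-2)·0.667) / (3) = 2.445
Iteration 2:
  x = (2 - (-1)·2.445) / (3) = 1.482
  y = (6 - (-2)·1.482) / (3) = 2.988
Residual b − A·x = (0.542, 0.000); ∞-norm = 0.542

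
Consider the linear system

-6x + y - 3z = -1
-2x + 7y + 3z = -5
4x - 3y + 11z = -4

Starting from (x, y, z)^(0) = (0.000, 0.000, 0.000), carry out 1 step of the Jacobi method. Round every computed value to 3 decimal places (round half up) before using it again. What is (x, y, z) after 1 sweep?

(0.167, -0.714, -0.364)

Iteration 1:
  x = (-1 - (1)·0.000 - (-3)·0.000) / (-6) = 0.167
  y = (-5 - (-2)·0.000 - (3)·0.000) / (7) = -0.714
  z = (-4 - (4)·0.000 - (-3)·0.000) / (11) = -0.364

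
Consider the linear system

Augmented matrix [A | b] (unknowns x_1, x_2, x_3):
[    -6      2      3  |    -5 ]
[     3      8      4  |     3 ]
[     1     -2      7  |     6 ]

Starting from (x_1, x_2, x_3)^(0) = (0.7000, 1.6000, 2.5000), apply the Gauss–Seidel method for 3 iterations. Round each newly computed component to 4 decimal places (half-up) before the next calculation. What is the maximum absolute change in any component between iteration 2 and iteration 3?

Iteration 1:
  x_1 = (-5 - (2)·1.6000 - (3)·2.5000) / (-6) = 2.6167
  x_2 = (3 - (3)·2.6167 - (4)·2.5000) / (8) = -1.8563
  x_3 = (6 - (1)·2.6167 - (-2)·-1.8563) / (7) = -0.0470
Iteration 2:
  x_1 = (-5 - (2)·-1.8563 - (3)·-0.0470) / (-6) = 0.1911
  x_2 = (3 - (3)·0.1911 - (4)·-0.0470) / (8) = 0.3268
  x_3 = (6 - (1)·0.1911 - (-2)·0.3268) / (7) = 0.9232
Iteration 3:
  x_1 = (-5 - (2)·0.3268 - (3)·0.9232) / (-6) = 1.4039
  x_2 = (3 - (3)·1.4039 - (4)·0.9232) / (8) = -0.6131
  x_3 = (6 - (1)·1.4039 - (-2)·-0.6131) / (7) = 0.4814
Change: (1.2128, -0.9399, -0.4418) → max |·| = 1.2128

1.2128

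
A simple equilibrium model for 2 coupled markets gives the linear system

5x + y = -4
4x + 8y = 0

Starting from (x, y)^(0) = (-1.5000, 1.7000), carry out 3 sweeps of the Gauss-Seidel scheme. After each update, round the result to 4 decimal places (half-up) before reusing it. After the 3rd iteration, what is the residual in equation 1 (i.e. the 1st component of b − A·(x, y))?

0.0113

Iteration 1:
  x = (-4 - (1)·1.7000) / (5) = -1.1400
  y = (0 - (4)·-1.1400) / (8) = 0.5700
Iteration 2:
  x = (-4 - (1)·0.5700) / (5) = -0.9140
  y = (0 - (4)·-0.9140) / (8) = 0.4570
Iteration 3:
  x = (-4 - (1)·0.4570) / (5) = -0.8914
  y = (0 - (4)·-0.8914) / (8) = 0.4457
Residual b − A·x = (0.0113, 0.0000)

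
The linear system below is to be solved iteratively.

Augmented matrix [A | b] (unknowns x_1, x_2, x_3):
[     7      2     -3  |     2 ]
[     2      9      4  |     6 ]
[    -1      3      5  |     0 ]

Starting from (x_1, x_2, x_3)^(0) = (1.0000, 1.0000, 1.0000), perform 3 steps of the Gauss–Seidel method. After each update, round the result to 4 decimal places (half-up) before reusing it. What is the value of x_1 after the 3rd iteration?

-0.0216

Iteration 1:
  x_1 = (2 - (2)·1.0000 - (-3)·1.0000) / (7) = 0.4286
  x_2 = (6 - (2)·0.4286 - (4)·1.0000) / (9) = 0.1270
  x_3 = (0 - (-1)·0.4286 - (3)·0.1270) / (5) = 0.0095
Iteration 2:
  x_1 = (2 - (2)·0.1270 - (-3)·0.0095) / (7) = 0.2535
  x_2 = (6 - (2)·0.2535 - (4)·0.0095) / (9) = 0.6061
  x_3 = (0 - (-1)·0.2535 - (3)·0.6061) / (5) = -0.3130
Iteration 3:
  x_1 = (2 - (2)·0.6061 - (-3)·-0.3130) / (7) = -0.0216
  x_2 = (6 - (2)·-0.0216 - (4)·-0.3130) / (9) = 0.8106
  x_3 = (0 - (-1)·-0.0216 - (3)·0.8106) / (5) = -0.4907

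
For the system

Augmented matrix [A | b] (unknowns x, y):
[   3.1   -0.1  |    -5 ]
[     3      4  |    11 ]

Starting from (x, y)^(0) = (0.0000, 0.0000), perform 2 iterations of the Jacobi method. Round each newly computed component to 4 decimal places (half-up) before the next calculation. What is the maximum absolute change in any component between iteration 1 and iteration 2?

1.2097

Iteration 1:
  x = (-5 - (-0.1)·0.0000) / (3.1) = -1.6129
  y = (11 - (3)·0.0000) / (4) = 2.7500
Iteration 2:
  x = (-5 - (-0.1)·2.7500) / (3.1) = -1.5242
  y = (11 - (3)·-1.6129) / (4) = 3.9597
Change: (0.0887, 1.2097) → max |·| = 1.2097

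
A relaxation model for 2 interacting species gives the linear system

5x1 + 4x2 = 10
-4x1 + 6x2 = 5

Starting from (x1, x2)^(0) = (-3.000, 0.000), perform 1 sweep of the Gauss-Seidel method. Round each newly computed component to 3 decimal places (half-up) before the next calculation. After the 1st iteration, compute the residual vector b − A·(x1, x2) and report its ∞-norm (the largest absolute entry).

8.668

Iteration 1:
  x1 = (10 - (4)·0.000) / (5) = 2.000
  x2 = (5 - (-4)·2.000) / (6) = 2.167
Residual b − A·x = (-8.668, -0.002); ∞-norm = 8.668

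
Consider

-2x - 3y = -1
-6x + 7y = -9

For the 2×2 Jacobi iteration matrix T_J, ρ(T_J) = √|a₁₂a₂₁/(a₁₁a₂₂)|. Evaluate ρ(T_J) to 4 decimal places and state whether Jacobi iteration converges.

a₁₂a₂₁/(a₁₁a₂₂) = (-3)·(-6) / ((-2)·(7)) = -1.285714
ρ = √|-1.285714| = √1.285714 = 1.1339
ρ > 1, so Jacobi diverges

1.1339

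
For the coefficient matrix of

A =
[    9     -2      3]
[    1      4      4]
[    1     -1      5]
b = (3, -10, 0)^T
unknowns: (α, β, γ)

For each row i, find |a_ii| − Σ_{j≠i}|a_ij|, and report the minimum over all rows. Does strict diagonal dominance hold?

-1

row 1: |9| − (2+3) = 4
row 2: |4| − (1+4) = -1
row 3: |5| − (1+1) = 3
minimum over rows = -1 → not strictly diagonally dominant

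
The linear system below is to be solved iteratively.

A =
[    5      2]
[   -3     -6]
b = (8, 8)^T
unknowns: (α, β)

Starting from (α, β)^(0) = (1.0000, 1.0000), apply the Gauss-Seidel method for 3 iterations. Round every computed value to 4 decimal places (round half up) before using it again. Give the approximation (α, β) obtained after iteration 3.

(2.6080, -2.6373)

Iteration 1:
  α = (8 - (2)·1.0000) / (5) = 1.2000
  β = (8 - (-3)·1.2000) / (-6) = -1.9333
Iteration 2:
  α = (8 - (2)·-1.9333) / (5) = 2.3733
  β = (8 - (-3)·2.3733) / (-6) = -2.5200
Iteration 3:
  α = (8 - (2)·-2.5200) / (5) = 2.6080
  β = (8 - (-3)·2.6080) / (-6) = -2.6373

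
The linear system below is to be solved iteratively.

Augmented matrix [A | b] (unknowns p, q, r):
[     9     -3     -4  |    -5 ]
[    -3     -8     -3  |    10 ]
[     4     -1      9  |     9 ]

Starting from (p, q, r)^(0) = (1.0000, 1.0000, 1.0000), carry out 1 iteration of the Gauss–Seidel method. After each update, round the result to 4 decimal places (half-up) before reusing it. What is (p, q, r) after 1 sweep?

Iteration 1:
  p = (-5 - (-3)·1.0000 - (-4)·1.0000) / (9) = 0.2222
  q = (10 - (-3)·0.2222 - (-3)·1.0000) / (-8) = -1.7083
  r = (9 - (4)·0.2222 - (-1)·-1.7083) / (9) = 0.7114

(0.2222, -1.7083, 0.7114)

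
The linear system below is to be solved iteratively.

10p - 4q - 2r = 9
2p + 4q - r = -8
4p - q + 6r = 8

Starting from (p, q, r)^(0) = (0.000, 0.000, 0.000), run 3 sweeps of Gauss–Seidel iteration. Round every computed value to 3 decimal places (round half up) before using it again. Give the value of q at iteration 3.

Iteration 1:
  p = (9 - (-4)·0.000 - (-2)·0.000) / (10) = 0.900
  q = (-8 - (2)·0.900 - (-1)·0.000) / (4) = -2.450
  r = (8 - (4)·0.900 - (-1)·-2.450) / (6) = 0.325
Iteration 2:
  p = (9 - (-4)·-2.450 - (-2)·0.325) / (10) = -0.015
  q = (-8 - (2)·-0.015 - (-1)·0.325) / (4) = -1.911
  r = (8 - (4)·-0.015 - (-1)·-1.911) / (6) = 1.025
Iteration 3:
  p = (9 - (-4)·-1.911 - (-2)·1.025) / (10) = 0.341
  q = (-8 - (2)·0.341 - (-1)·1.025) / (4) = -1.914
  r = (8 - (4)·0.341 - (-1)·-1.914) / (6) = 0.787

-1.914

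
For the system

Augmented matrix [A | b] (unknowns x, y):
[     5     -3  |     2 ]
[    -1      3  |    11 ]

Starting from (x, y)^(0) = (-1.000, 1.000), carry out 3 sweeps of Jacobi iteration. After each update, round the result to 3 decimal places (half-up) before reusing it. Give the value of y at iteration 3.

4.467

Iteration 1:
  x = (2 - (-3)·1.000) / (5) = 1.000
  y = (11 - (-1)·-1.000) / (3) = 3.333
Iteration 2:
  x = (2 - (-3)·3.333) / (5) = 2.400
  y = (11 - (-1)·1.000) / (3) = 4.000
Iteration 3:
  x = (2 - (-3)·4.000) / (5) = 2.800
  y = (11 - (-1)·2.400) / (3) = 4.467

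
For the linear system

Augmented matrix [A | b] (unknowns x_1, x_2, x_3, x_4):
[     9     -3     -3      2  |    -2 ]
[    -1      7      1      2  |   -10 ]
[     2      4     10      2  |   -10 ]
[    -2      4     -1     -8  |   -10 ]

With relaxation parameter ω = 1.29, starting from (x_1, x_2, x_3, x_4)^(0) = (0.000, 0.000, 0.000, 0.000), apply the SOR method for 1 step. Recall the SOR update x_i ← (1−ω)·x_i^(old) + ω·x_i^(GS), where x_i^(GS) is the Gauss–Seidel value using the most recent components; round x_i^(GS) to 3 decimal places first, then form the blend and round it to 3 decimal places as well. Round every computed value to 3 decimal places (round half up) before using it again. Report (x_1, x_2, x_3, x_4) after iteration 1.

(-0.286, -1.895, -0.239, 0.521)

Iteration 1:
  x_1: GS value = (-2 - (-3)·0.000 - (-3)·0.000 - (2)·0.000) / (9) = -0.222;  x_1 ← (1−ω)·0.000 + ω·-0.222 = -0.286
  x_2: GS value = (-10 - (-1)·-0.286 - (1)·0.000 - (2)·0.000) / (7) = -1.469;  x_2 ← (1−ω)·0.000 + ω·-1.469 = -1.895
  x_3: GS value = (-10 - (2)·-0.286 - (4)·-1.895 - (2)·0.000) / (10) = -0.185;  x_3 ← (1−ω)·0.000 + ω·-0.185 = -0.239
  x_4: GS value = (-10 - (-2)·-0.286 - (4)·-1.895 - (-1)·-0.239) / (-8) = 0.404;  x_4 ← (1−ω)·0.000 + ω·0.404 = 0.521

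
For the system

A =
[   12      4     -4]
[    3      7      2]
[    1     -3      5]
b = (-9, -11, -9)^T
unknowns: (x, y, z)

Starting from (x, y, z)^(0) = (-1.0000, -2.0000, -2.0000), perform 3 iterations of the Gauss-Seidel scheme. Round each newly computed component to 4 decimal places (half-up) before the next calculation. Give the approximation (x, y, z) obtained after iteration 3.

(-1.2073, -0.5291, -1.8760)

Iteration 1:
  x = (-9 - (4)·-2.0000 - (-4)·-2.0000) / (12) = -0.7500
  y = (-11 - (3)·-0.7500 - (2)·-2.0000) / (7) = -0.6786
  z = (-9 - (1)·-0.7500 - (-3)·-0.6786) / (5) = -2.0572
Iteration 2:
  x = (-9 - (4)·-0.6786 - (-4)·-2.0572) / (12) = -1.2095
  y = (-11 - (3)·-1.2095 - (2)·-2.0572) / (7) = -0.4653
  z = (-9 - (1)·-1.2095 - (-3)·-0.4653) / (5) = -1.8373
Iteration 3:
  x = (-9 - (4)·-0.4653 - (-4)·-1.8373) / (12) = -1.2073
  y = (-11 - (3)·-1.2073 - (2)·-1.8373) / (7) = -0.5291
  z = (-9 - (1)·-1.2073 - (-3)·-0.5291) / (5) = -1.8760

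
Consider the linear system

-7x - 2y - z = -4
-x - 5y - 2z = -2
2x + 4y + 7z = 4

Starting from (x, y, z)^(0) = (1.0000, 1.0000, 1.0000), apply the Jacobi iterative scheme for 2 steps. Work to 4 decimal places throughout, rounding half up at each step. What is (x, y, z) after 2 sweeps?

Iteration 1:
  x = (-4 - (-2)·1.0000 - (-1)·1.0000) / (-7) = 0.1429
  y = (-2 - (-1)·1.0000 - (-2)·1.0000) / (-5) = -0.2000
  z = (4 - (2)·1.0000 - (4)·1.0000) / (7) = -0.2857
Iteration 2:
  x = (-4 - (-2)·-0.2000 - (-1)·-0.2857) / (-7) = 0.6694
  y = (-2 - (-1)·0.1429 - (-2)·-0.2857) / (-5) = 0.4857
  z = (4 - (2)·0.1429 - (4)·-0.2000) / (7) = 0.6449

(0.6694, 0.4857, 0.6449)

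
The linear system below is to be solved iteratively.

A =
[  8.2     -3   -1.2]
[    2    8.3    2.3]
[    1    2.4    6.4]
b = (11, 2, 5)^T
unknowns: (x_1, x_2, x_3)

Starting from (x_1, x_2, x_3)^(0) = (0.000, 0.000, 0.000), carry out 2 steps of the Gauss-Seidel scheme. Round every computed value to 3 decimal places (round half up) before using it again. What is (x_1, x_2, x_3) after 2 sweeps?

Iteration 1:
  x_1 = (11 - (-3)·0.000 - (-1.2)·0.000) / (8.2) = 1.341
  x_2 = (2 - (2)·1.341 - (2.3)·0.000) / (8.3) = -0.082
  x_3 = (5 - (1)·1.341 - (2.4)·-0.082) / (6.4) = 0.602
Iteration 2:
  x_1 = (11 - (-3)·-0.082 - (-1.2)·0.602) / (8.2) = 1.400
  x_2 = (2 - (2)·1.400 - (2.3)·0.602) / (8.3) = -0.263
  x_3 = (5 - (1)·1.400 - (2.4)·-0.263) / (6.4) = 0.661

(1.400, -0.263, 0.661)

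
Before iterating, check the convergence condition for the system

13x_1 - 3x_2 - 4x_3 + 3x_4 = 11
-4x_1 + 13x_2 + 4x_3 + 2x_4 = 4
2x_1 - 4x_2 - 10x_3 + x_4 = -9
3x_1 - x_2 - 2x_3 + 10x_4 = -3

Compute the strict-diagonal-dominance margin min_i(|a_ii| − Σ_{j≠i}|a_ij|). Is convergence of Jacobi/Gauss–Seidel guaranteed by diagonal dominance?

row 1: |13| − (3+4+3) = 3
row 2: |13| − (4+4+2) = 3
row 3: |-10| − (2+4+1) = 3
row 4: |10| − (3+1+2) = 4
minimum over rows = 3 → strictly diagonally dominant (convergence guaranteed)

3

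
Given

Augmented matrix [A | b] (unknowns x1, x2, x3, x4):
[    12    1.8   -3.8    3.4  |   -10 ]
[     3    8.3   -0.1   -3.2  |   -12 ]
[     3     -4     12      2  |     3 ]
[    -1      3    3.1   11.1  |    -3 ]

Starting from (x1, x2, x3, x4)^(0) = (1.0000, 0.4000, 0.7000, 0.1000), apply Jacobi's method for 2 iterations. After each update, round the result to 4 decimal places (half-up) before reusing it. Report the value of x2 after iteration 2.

-1.3779

Iteration 1:
  x1 = (-10 - (1.8)·0.4000 - (-3.8)·0.7000 - (3.4)·0.1000) / (12) = -0.7000
  x2 = (-12 - (3)·1.0000 - (-0.1)·0.7000 - (-3.2)·0.1000) / (8.3) = -1.7602
  x3 = (3 - (3)·1.0000 - (-4)·0.4000 - (2)·0.1000) / (12) = 0.1167
  x4 = (-3 - (-1)·1.0000 - (3)·0.4000 - (3.1)·0.7000) / (11.1) = -0.4838
Iteration 2:
  x1 = (-10 - (1.8)·-1.7602 - (-3.8)·0.1167 - (3.4)·-0.4838) / (12) = -0.3953
  x2 = (-12 - (3)·-0.7000 - (-0.1)·0.1167 - (-3.2)·-0.4838) / (8.3) = -1.3779
  x3 = (3 - (3)·-0.7000 - (-4)·-1.7602 - (2)·-0.4838) / (12) = -0.0811
  x4 = (-3 - (-1)·-0.7000 - (3)·-1.7602 - (3.1)·0.1167) / (11.1) = 0.1098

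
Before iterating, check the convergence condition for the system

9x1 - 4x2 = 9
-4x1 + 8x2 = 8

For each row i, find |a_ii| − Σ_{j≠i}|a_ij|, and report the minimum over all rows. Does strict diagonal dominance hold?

4

row 1: |9| − (4) = 5
row 2: |8| − (4) = 4
minimum over rows = 4 → strictly diagonally dominant (convergence guaranteed)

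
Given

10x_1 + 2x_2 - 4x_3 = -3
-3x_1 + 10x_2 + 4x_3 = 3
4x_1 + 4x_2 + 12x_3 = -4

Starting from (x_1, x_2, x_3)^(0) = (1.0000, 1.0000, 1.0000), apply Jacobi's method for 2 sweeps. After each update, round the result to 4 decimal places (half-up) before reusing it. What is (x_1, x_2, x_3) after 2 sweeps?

Iteration 1:
  x_1 = (-3 - (2)·1.0000 - (-4)·1.0000) / (10) = -0.1000
  x_2 = (3 - (-3)·1.0000 - (4)·1.0000) / (10) = 0.2000
  x_3 = (-4 - (4)·1.0000 - (4)·1.0000) / (12) = -1.0000
Iteration 2:
  x_1 = (-3 - (2)·0.2000 - (-4)·-1.0000) / (10) = -0.7400
  x_2 = (3 - (-3)·-0.1000 - (4)·-1.0000) / (10) = 0.6700
  x_3 = (-4 - (4)·-0.1000 - (4)·0.2000) / (12) = -0.3667

(-0.7400, 0.6700, -0.3667)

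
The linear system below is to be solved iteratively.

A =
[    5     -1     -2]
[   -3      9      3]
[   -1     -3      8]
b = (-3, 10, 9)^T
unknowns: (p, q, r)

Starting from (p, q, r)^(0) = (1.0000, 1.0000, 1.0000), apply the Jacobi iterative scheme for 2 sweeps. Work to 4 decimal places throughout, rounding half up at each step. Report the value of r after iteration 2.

1.5417

Iteration 1:
  p = (-3 - (-1)·1.0000 - (-2)·1.0000) / (5) = 0.0000
  q = (10 - (-3)·1.0000 - (3)·1.0000) / (9) = 1.1111
  r = (9 - (-1)·1.0000 - (-3)·1.0000) / (8) = 1.6250
Iteration 2:
  p = (-3 - (-1)·1.1111 - (-2)·1.6250) / (5) = 0.2722
  q = (10 - (-3)·0.0000 - (3)·1.6250) / (9) = 0.5694
  r = (9 - (-1)·0.0000 - (-3)·1.1111) / (8) = 1.5417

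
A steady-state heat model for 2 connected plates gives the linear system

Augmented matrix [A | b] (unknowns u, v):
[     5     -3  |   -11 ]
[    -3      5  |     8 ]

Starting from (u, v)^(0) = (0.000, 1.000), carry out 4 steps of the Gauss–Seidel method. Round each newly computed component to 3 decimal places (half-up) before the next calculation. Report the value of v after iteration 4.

Iteration 1:
  u = (-11 - (-3)·1.000) / (5) = -1.600
  v = (8 - (-3)·-1.600) / (5) = 0.640
Iteration 2:
  u = (-11 - (-3)·0.640) / (5) = -1.816
  v = (8 - (-3)·-1.816) / (5) = 0.510
Iteration 3:
  u = (-11 - (-3)·0.510) / (5) = -1.894
  v = (8 - (-3)·-1.894) / (5) = 0.464
Iteration 4:
  u = (-11 - (-3)·0.464) / (5) = -1.922
  v = (8 - (-3)·-1.922) / (5) = 0.447

0.447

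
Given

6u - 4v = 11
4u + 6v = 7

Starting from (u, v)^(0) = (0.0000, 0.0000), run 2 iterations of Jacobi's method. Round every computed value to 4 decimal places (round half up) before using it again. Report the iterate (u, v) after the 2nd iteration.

Iteration 1:
  u = (11 - (-4)·0.0000) / (6) = 1.8333
  v = (7 - (4)·0.0000) / (6) = 1.1667
Iteration 2:
  u = (11 - (-4)·1.1667) / (6) = 2.6111
  v = (7 - (4)·1.8333) / (6) = -0.0555

(2.6111, -0.0555)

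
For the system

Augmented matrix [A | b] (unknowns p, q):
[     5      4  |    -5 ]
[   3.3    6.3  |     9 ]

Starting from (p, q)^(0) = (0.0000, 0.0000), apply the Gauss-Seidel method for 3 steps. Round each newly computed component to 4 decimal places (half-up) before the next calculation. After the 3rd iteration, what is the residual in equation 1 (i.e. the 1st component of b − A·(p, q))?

-1.3716

Iteration 1:
  p = (-5 - (4)·0.0000) / (5) = -1.0000
  q = (9 - (3.3)·-1.0000) / (6.3) = 1.9524
Iteration 2:
  p = (-5 - (4)·1.9524) / (5) = -2.5619
  q = (9 - (3.3)·-2.5619) / (6.3) = 2.7705
Iteration 3:
  p = (-5 - (4)·2.7705) / (5) = -3.2164
  q = (9 - (3.3)·-3.2164) / (6.3) = 3.1134
Residual b − A·x = (-1.3716, -0.0003)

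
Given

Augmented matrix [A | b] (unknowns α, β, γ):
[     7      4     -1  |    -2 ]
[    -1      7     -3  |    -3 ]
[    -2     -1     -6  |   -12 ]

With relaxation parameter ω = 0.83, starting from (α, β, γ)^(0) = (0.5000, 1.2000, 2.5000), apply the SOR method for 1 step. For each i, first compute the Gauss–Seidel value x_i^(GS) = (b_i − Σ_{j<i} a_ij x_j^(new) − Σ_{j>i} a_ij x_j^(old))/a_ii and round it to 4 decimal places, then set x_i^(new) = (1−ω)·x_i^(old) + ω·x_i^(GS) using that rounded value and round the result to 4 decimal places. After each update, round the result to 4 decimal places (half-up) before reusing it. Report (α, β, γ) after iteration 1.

(-0.4249, 0.6872, 2.1075)

Iteration 1:
  α: GS value = (-2 - (4)·1.2000 - (-1)·2.5000) / (7) = -0.6143;  α ← (1−ω)·0.5000 + ω·-0.6143 = -0.4249
  β: GS value = (-3 - (-1)·-0.4249 - (-3)·2.5000) / (7) = 0.5822;  β ← (1−ω)·1.2000 + ω·0.5822 = 0.6872
  γ: GS value = (-12 - (-2)·-0.4249 - (-1)·0.6872) / (-6) = 2.0271;  γ ← (1−ω)·2.5000 + ω·2.0271 = 2.1075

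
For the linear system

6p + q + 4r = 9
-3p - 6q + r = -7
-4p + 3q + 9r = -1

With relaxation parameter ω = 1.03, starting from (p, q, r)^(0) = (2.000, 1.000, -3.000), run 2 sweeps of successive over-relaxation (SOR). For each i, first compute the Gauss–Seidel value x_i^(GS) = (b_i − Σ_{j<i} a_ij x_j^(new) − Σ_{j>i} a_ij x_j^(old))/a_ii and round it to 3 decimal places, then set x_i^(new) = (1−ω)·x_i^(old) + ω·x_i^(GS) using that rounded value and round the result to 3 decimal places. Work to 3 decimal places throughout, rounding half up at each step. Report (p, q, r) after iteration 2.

(0.331, 1.388, -0.497)

Iteration 1:
  p: GS value = (9 - (1)·1.000 - (4)·-3.000) / (6) = 3.333;  p ← (1−ω)·2.000 + ω·3.333 = 3.373
  q: GS value = (-7 - (-3)·3.373 - (1)·-3.000) / (-6) = -1.020;  q ← (1−ω)·1.000 + ω·-1.020 = -1.081
  r: GS value = (-1 - (-4)·3.373 - (3)·-1.081) / (9) = 1.748;  r ← (1−ω)·-3.000 + ω·1.748 = 1.890
Iteration 2:
  p: GS value = (9 - (1)·-1.081 - (4)·1.890) / (6) = 0.420;  p ← (1−ω)·3.373 + ω·0.420 = 0.331
  q: GS value = (-7 - (-3)·0.331 - (1)·1.890) / (-6) = 1.316;  q ← (1−ω)·-1.081 + ω·1.316 = 1.388
  r: GS value = (-1 - (-4)·0.331 - (3)·1.388) / (9) = -0.427;  r ← (1−ω)·1.890 + ω·-0.427 = -0.497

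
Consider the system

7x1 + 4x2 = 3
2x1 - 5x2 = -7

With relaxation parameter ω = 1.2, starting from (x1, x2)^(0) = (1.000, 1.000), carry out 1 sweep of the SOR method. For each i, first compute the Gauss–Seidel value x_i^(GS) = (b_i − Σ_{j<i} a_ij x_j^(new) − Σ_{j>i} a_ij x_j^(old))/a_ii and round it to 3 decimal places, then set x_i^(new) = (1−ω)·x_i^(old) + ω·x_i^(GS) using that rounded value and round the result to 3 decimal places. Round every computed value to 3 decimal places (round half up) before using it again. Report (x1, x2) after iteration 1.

Iteration 1:
  x1: GS value = (3 - (4)·1.000) / (7) = -0.143;  x1 ← (1−ω)·1.000 + ω·-0.143 = -0.372
  x2: GS value = (-7 - (2)·-0.372) / (-5) = 1.251;  x2 ← (1−ω)·1.000 + ω·1.251 = 1.301

(-0.372, 1.301)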